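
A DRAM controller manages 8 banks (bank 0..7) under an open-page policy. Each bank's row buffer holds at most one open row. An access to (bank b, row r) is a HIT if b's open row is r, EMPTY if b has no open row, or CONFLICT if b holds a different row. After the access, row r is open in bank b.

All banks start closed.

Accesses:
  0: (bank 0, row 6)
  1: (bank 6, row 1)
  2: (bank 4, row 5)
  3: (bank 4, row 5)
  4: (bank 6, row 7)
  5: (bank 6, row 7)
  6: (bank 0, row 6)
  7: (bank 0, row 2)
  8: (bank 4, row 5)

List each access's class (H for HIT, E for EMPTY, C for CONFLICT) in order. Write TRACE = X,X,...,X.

TRACE = E,E,E,H,C,H,H,C,H

#0 (0,6) E
#1 (6,1) E
#2 (4,5) E
#3 (4,5) H  (was 5)
#4 (6,7) C  (was 1)
#5 (6,7) H  (was 7)
#6 (0,6) H  (was 6)
#7 (0,2) C  (was 6)
#8 (4,5) H  (was 5)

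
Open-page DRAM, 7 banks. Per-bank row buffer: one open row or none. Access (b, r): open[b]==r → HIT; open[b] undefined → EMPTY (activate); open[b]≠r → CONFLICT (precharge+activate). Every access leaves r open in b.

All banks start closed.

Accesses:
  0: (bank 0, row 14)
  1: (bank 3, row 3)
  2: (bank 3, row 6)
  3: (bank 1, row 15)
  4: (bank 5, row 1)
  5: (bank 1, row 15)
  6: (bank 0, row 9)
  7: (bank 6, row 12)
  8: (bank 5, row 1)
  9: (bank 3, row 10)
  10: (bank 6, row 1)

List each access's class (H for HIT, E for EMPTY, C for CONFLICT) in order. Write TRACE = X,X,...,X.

TRACE = E,E,C,E,E,H,C,E,H,C,C

#0 (0,14) E
#1 (3,3) E
#2 (3,6) C  (was 3)
#3 (1,15) E
#4 (5,1) E
#5 (1,15) H  (was 15)
#6 (0,9) C  (was 14)
#7 (6,12) E
#8 (5,1) H  (was 1)
#9 (3,10) C  (was 6)
#10 (6,1) C  (was 12)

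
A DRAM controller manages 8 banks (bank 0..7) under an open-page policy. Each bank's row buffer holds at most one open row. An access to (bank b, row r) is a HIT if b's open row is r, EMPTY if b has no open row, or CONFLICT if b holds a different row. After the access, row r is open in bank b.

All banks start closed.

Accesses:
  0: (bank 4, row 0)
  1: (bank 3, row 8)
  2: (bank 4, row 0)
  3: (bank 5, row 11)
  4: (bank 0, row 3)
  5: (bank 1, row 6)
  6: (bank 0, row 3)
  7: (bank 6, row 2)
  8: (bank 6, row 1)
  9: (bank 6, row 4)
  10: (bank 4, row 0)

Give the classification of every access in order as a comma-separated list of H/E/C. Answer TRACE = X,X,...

  [0] b4 r0: no row ⇒ E
  [1] b3 r8: no row ⇒ E
  [2] b4 r0: had r0 ⇒ H
  [3] b5 r11: no row ⇒ E
  [4] b0 r3: no row ⇒ E
  [5] b1 r6: no row ⇒ E
  [6] b0 r3: had r3 ⇒ H
  [7] b6 r2: no row ⇒ E
  [8] b6 r1: had r2 ⇒ C
  [9] b6 r4: had r1 ⇒ C
  [10] b4 r0: had r0 ⇒ H

TRACE = E,E,H,E,E,E,H,E,C,C,H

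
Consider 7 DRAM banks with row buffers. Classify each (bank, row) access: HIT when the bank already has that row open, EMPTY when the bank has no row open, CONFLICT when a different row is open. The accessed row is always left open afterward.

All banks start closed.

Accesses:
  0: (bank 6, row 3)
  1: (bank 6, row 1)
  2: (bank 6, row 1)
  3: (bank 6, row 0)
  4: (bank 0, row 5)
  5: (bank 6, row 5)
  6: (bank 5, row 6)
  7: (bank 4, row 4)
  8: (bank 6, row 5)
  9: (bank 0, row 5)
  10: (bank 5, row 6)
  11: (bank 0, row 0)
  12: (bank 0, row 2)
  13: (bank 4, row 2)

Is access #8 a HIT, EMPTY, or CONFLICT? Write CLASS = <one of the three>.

step 0: bank6 None->3 [EMPTY]
step 1: bank6 3->1 [CONFLICT]
step 2: bank6 1->1 [HIT]
step 3: bank6 1->0 [CONFLICT]
step 4: bank0 None->5 [EMPTY]
step 5: bank6 0->5 [CONFLICT]
step 6: bank5 None->6 [EMPTY]
step 7: bank4 None->4 [EMPTY]
step 8: bank6 5->5 [HIT]
step 9: bank0 5->5 [HIT]
step 10: bank5 6->6 [HIT]
step 11: bank0 5->0 [CONFLICT]
step 12: bank0 0->2 [CONFLICT]
step 13: bank4 4->2 [CONFLICT]

CLASS = HIT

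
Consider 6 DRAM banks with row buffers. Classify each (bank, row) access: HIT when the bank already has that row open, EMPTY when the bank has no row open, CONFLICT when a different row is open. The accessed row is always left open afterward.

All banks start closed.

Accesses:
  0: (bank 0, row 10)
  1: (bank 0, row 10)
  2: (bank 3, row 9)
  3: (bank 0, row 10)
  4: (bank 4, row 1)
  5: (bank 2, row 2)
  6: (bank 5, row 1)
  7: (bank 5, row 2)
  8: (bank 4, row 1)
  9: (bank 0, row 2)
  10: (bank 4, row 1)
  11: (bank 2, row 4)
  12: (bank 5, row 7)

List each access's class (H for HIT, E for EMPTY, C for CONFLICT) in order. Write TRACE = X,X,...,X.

step 0: bank0 None->10 [EMPTY]
step 1: bank0 10->10 [HIT]
step 2: bank3 None->9 [EMPTY]
step 3: bank0 10->10 [HIT]
step 4: bank4 None->1 [EMPTY]
step 5: bank2 None->2 [EMPTY]
step 6: bank5 None->1 [EMPTY]
step 7: bank5 1->2 [CONFLICT]
step 8: bank4 1->1 [HIT]
step 9: bank0 10->2 [CONFLICT]
step 10: bank4 1->1 [HIT]
step 11: bank2 2->4 [CONFLICT]
step 12: bank5 2->7 [CONFLICT]

TRACE = E,H,E,H,E,E,E,C,H,C,H,C,C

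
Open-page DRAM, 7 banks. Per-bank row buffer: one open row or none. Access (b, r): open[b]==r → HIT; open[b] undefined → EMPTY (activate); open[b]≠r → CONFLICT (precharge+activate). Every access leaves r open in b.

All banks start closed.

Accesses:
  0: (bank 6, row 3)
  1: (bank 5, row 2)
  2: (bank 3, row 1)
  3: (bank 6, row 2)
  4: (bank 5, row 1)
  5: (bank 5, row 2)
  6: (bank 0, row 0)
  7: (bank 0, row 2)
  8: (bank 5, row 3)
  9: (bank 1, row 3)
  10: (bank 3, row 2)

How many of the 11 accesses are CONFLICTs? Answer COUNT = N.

COUNT = 6

0: bank 6 row 3 — prev None → EMPTY
1: bank 5 row 2 — prev None → EMPTY
2: bank 3 row 1 — prev None → EMPTY
3: bank 6 row 2 — prev 3 → CONFLICT
4: bank 5 row 1 — prev 2 → CONFLICT
5: bank 5 row 2 — prev 1 → CONFLICT
6: bank 0 row 0 — prev None → EMPTY
7: bank 0 row 2 — prev 0 → CONFLICT
8: bank 5 row 3 — prev 2 → CONFLICT
9: bank 1 row 3 — prev None → EMPTY
10: bank 3 row 2 — prev 1 → CONFLICT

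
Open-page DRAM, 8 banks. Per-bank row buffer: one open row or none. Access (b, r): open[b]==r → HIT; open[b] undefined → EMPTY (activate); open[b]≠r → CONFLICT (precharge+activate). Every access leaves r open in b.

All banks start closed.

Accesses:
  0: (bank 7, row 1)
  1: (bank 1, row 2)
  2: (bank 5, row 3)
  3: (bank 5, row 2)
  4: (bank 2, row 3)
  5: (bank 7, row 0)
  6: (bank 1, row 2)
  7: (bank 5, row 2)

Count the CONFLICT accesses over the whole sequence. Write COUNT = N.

0: bank 7 row 1 — prev None → EMPTY
1: bank 1 row 2 — prev None → EMPTY
2: bank 5 row 3 — prev None → EMPTY
3: bank 5 row 2 — prev 3 → CONFLICT
4: bank 2 row 3 — prev None → EMPTY
5: bank 7 row 0 — prev 1 → CONFLICT
6: bank 1 row 2 — prev 2 → HIT
7: bank 5 row 2 — prev 2 → HIT

COUNT = 2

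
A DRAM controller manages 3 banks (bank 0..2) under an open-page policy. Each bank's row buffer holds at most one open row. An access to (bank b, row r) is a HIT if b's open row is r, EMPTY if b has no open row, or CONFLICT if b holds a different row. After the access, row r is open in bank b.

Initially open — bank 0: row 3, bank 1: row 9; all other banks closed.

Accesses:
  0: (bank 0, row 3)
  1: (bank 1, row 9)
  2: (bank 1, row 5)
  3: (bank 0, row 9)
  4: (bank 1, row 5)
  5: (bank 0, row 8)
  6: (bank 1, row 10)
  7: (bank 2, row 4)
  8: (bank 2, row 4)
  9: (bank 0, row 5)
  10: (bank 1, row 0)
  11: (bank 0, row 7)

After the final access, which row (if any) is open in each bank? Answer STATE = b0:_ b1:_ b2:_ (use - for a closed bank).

STATE = b0:7 b1:0 b2:4

0: bank 0 row 3 — prev 3 → HIT
1: bank 1 row 9 — prev 9 → HIT
2: bank 1 row 5 — prev 9 → CONFLICT
3: bank 0 row 9 — prev 3 → CONFLICT
4: bank 1 row 5 — prev 5 → HIT
5: bank 0 row 8 — prev 9 → CONFLICT
6: bank 1 row 10 — prev 5 → CONFLICT
7: bank 2 row 4 — prev None → EMPTY
8: bank 2 row 4 — prev 4 → HIT
9: bank 0 row 5 — prev 8 → CONFLICT
10: bank 1 row 0 — prev 10 → CONFLICT
11: bank 0 row 7 — prev 5 → CONFLICT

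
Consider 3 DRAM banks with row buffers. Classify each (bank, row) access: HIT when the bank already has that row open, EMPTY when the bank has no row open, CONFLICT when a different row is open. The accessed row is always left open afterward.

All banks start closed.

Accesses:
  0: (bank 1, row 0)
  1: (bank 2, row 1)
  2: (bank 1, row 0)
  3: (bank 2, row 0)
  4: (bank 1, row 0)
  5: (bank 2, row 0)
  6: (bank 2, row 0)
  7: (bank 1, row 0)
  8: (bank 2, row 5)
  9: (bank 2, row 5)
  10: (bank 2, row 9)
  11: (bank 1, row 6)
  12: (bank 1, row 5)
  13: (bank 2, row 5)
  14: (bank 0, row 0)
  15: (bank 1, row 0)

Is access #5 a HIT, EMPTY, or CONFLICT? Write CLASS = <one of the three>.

  [0] b1 r0: no row ⇒ E
  [1] b2 r1: no row ⇒ E
  [2] b1 r0: had r0 ⇒ H
  [3] b2 r0: had r1 ⇒ C
  [4] b1 r0: had r0 ⇒ H
  [5] b2 r0: had r0 ⇒ H
  [6] b2 r0: had r0 ⇒ H
  [7] b1 r0: had r0 ⇒ H
  [8] b2 r5: had r0 ⇒ C
  [9] b2 r5: had r5 ⇒ H
  [10] b2 r9: had r5 ⇒ C
  [11] b1 r6: had r0 ⇒ C
  [12] b1 r5: had r6 ⇒ C
  [13] b2 r5: had r9 ⇒ C
  [14] b0 r0: no row ⇒ E
  [15] b1 r0: had r5 ⇒ C

CLASS = HIT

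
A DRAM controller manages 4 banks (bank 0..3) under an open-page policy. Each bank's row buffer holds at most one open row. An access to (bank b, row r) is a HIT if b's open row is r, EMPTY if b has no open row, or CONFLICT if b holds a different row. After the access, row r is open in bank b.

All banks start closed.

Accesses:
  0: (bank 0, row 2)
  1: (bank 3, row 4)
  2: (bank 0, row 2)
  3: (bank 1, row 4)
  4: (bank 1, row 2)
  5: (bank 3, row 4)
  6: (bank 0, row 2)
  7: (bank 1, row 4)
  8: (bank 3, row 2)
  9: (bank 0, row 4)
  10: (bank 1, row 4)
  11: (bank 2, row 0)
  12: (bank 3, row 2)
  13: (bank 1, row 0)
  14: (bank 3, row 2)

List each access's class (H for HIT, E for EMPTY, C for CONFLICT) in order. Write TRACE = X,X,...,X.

step 0: bank0 None->2 [EMPTY]
step 1: bank3 None->4 [EMPTY]
step 2: bank0 2->2 [HIT]
step 3: bank1 None->4 [EMPTY]
step 4: bank1 4->2 [CONFLICT]
step 5: bank3 4->4 [HIT]
step 6: bank0 2->2 [HIT]
step 7: bank1 2->4 [CONFLICT]
step 8: bank3 4->2 [CONFLICT]
step 9: bank0 2->4 [CONFLICT]
step 10: bank1 4->4 [HIT]
step 11: bank2 None->0 [EMPTY]
step 12: bank3 2->2 [HIT]
step 13: bank1 4->0 [CONFLICT]
step 14: bank3 2->2 [HIT]

TRACE = E,E,H,E,C,H,H,C,C,C,H,E,H,C,H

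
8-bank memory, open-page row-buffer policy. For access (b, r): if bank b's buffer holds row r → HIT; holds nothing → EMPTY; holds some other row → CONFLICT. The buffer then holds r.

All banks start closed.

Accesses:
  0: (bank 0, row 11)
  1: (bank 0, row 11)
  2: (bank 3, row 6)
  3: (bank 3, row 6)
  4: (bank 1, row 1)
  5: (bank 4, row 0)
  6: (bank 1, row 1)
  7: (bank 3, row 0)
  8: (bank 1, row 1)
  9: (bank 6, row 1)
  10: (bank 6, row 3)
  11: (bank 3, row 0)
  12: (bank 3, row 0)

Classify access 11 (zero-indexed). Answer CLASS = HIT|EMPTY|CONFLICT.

step 0: bank0 None->11 [EMPTY]
step 1: bank0 11->11 [HIT]
step 2: bank3 None->6 [EMPTY]
step 3: bank3 6->6 [HIT]
step 4: bank1 None->1 [EMPTY]
step 5: bank4 None->0 [EMPTY]
step 6: bank1 1->1 [HIT]
step 7: bank3 6->0 [CONFLICT]
step 8: bank1 1->1 [HIT]
step 9: bank6 None->1 [EMPTY]
step 10: bank6 1->3 [CONFLICT]
step 11: bank3 0->0 [HIT]
step 12: bank3 0->0 [HIT]

CLASS = HIT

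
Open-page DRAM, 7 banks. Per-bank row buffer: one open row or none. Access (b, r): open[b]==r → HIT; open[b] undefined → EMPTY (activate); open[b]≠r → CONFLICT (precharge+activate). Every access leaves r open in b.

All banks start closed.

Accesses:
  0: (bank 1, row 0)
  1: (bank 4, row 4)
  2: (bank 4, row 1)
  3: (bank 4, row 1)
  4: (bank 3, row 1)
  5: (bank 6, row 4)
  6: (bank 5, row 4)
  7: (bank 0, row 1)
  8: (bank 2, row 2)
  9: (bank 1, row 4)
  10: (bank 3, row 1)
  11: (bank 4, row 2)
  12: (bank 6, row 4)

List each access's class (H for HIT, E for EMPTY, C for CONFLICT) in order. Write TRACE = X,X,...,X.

TRACE = E,E,C,H,E,E,E,E,E,C,H,C,H

step 0: bank1 None->0 [EMPTY]
step 1: bank4 None->4 [EMPTY]
step 2: bank4 4->1 [CONFLICT]
step 3: bank4 1->1 [HIT]
step 4: bank3 None->1 [EMPTY]
step 5: bank6 None->4 [EMPTY]
step 6: bank5 None->4 [EMPTY]
step 7: bank0 None->1 [EMPTY]
step 8: bank2 None->2 [EMPTY]
step 9: bank1 0->4 [CONFLICT]
step 10: bank3 1->1 [HIT]
step 11: bank4 1->2 [CONFLICT]
step 12: bank6 4->4 [HIT]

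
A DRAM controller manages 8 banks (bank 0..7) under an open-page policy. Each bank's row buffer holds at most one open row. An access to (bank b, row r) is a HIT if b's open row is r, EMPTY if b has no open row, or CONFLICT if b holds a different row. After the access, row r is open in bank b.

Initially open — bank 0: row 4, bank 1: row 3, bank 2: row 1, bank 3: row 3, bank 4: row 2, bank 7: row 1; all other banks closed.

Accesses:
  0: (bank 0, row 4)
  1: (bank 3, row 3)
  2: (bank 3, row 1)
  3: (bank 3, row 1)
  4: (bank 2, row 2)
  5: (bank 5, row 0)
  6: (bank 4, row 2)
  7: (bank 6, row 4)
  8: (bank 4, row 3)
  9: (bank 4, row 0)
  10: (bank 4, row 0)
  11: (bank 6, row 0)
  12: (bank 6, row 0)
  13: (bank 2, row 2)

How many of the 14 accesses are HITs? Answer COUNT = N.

COUNT = 7

0: bank 0 row 4 — prev 4 → HIT
1: bank 3 row 3 — prev 3 → HIT
2: bank 3 row 1 — prev 3 → CONFLICT
3: bank 3 row 1 — prev 1 → HIT
4: bank 2 row 2 — prev 1 → CONFLICT
5: bank 5 row 0 — prev None → EMPTY
6: bank 4 row 2 — prev 2 → HIT
7: bank 6 row 4 — prev None → EMPTY
8: bank 4 row 3 — prev 2 → CONFLICT
9: bank 4 row 0 — prev 3 → CONFLICT
10: bank 4 row 0 — prev 0 → HIT
11: bank 6 row 0 — prev 4 → CONFLICT
12: bank 6 row 0 — prev 0 → HIT
13: bank 2 row 2 — prev 2 → HIT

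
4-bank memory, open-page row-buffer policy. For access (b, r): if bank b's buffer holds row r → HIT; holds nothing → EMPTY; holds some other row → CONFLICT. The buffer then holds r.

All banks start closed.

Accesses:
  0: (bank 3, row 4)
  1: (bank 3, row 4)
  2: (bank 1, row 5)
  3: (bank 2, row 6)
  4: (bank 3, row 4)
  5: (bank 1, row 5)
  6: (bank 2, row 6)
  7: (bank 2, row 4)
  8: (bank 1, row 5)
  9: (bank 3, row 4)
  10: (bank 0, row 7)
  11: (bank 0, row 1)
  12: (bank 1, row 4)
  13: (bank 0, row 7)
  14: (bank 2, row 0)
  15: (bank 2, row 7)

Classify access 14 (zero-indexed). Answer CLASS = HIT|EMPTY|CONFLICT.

CLASS = CONFLICT

#0 (3,4) E
#1 (3,4) H  (was 4)
#2 (1,5) E
#3 (2,6) E
#4 (3,4) H  (was 4)
#5 (1,5) H  (was 5)
#6 (2,6) H  (was 6)
#7 (2,4) C  (was 6)
#8 (1,5) H  (was 5)
#9 (3,4) H  (was 4)
#10 (0,7) E
#11 (0,1) C  (was 7)
#12 (1,4) C  (was 5)
#13 (0,7) C  (was 1)
#14 (2,0) C  (was 4)
#15 (2,7) C  (was 0)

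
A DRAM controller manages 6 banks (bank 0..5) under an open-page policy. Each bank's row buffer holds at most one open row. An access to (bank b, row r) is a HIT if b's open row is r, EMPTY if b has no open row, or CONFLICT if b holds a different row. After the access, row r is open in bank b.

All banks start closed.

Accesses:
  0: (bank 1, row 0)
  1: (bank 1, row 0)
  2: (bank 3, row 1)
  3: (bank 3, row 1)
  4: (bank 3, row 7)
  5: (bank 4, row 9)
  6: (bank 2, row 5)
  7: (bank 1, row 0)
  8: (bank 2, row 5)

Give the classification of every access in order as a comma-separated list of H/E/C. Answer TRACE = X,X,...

TRACE = E,H,E,H,C,E,E,H,H

0: bank 1 row 0 — prev None → EMPTY
1: bank 1 row 0 — prev 0 → HIT
2: bank 3 row 1 — prev None → EMPTY
3: bank 3 row 1 — prev 1 → HIT
4: bank 3 row 7 — prev 1 → CONFLICT
5: bank 4 row 9 — prev None → EMPTY
6: bank 2 row 5 — prev None → EMPTY
7: bank 1 row 0 — prev 0 → HIT
8: bank 2 row 5 — prev 5 → HIT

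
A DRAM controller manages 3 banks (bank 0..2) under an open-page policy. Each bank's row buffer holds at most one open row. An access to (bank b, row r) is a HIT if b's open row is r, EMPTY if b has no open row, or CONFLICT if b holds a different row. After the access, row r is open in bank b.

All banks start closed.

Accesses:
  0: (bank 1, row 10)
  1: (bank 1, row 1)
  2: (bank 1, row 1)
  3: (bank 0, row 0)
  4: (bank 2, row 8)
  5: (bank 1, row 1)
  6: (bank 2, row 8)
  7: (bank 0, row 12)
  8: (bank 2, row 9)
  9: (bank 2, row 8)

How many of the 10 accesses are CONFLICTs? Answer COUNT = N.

#0 (1,10) E
#1 (1,1) C  (was 10)
#2 (1,1) H  (was 1)
#3 (0,0) E
#4 (2,8) E
#5 (1,1) H  (was 1)
#6 (2,8) H  (was 8)
#7 (0,12) C  (was 0)
#8 (2,9) C  (was 8)
#9 (2,8) C  (was 9)

COUNT = 4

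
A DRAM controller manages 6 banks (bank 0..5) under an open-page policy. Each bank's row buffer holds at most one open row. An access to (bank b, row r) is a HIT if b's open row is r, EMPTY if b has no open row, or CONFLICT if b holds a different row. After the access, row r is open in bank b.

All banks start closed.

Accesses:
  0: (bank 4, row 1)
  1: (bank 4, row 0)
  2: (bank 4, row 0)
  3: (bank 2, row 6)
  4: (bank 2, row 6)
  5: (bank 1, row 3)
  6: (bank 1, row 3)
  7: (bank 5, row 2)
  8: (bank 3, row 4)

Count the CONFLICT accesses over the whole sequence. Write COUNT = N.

0: bank 4 row 1 — prev None → EMPTY
1: bank 4 row 0 — prev 1 → CONFLICT
2: bank 4 row 0 — prev 0 → HIT
3: bank 2 row 6 — prev None → EMPTY
4: bank 2 row 6 — prev 6 → HIT
5: bank 1 row 3 — prev None → EMPTY
6: bank 1 row 3 — prev 3 → HIT
7: bank 5 row 2 — prev None → EMPTY
8: bank 3 row 4 — prev None → EMPTY

COUNT = 1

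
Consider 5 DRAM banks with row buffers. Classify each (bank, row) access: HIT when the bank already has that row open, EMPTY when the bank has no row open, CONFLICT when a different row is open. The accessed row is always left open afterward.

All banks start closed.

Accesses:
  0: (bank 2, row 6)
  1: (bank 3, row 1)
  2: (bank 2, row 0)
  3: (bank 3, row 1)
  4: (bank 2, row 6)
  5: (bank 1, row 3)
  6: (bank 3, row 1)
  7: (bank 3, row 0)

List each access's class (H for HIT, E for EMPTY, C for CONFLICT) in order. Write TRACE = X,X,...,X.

step 0: bank2 None->6 [EMPTY]
step 1: bank3 None->1 [EMPTY]
step 2: bank2 6->0 [CONFLICT]
step 3: bank3 1->1 [HIT]
step 4: bank2 0->6 [CONFLICT]
step 5: bank1 None->3 [EMPTY]
step 6: bank3 1->1 [HIT]
step 7: bank3 1->0 [CONFLICT]

TRACE = E,E,C,H,C,E,H,C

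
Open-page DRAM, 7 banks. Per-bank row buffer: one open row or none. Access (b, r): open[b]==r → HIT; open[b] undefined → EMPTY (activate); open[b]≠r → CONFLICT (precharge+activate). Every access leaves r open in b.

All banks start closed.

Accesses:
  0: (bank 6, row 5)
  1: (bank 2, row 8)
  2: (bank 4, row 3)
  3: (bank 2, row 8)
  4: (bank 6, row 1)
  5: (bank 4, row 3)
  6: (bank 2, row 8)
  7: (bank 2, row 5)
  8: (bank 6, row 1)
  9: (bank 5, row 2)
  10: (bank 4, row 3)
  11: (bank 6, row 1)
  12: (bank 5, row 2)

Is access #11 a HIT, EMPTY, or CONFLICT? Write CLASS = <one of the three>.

CLASS = HIT

0: bank 6 row 5 — prev None → EMPTY
1: bank 2 row 8 — prev None → EMPTY
2: bank 4 row 3 — prev None → EMPTY
3: bank 2 row 8 — prev 8 → HIT
4: bank 6 row 1 — prev 5 → CONFLICT
5: bank 4 row 3 — prev 3 → HIT
6: bank 2 row 8 — prev 8 → HIT
7: bank 2 row 5 — prev 8 → CONFLICT
8: bank 6 row 1 — prev 1 → HIT
9: bank 5 row 2 — prev None → EMPTY
10: bank 4 row 3 — prev 3 → HIT
11: bank 6 row 1 — prev 1 → HIT
12: bank 5 row 2 — prev 2 → HIT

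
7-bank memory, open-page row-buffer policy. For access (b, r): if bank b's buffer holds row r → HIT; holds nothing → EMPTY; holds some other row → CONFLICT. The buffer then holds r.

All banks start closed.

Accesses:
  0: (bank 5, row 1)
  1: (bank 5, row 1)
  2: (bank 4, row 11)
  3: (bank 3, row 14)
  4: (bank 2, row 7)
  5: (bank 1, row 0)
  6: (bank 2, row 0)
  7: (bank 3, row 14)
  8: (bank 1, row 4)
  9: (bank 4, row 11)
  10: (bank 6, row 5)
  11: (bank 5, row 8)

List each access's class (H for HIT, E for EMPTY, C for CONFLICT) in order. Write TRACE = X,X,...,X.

TRACE = E,H,E,E,E,E,C,H,C,H,E,C

0: bank 5 row 1 — prev None → EMPTY
1: bank 5 row 1 — prev 1 → HIT
2: bank 4 row 11 — prev None → EMPTY
3: bank 3 row 14 — prev None → EMPTY
4: bank 2 row 7 — prev None → EMPTY
5: bank 1 row 0 — prev None → EMPTY
6: bank 2 row 0 — prev 7 → CONFLICT
7: bank 3 row 14 — prev 14 → HIT
8: bank 1 row 4 — prev 0 → CONFLICT
9: bank 4 row 11 — prev 11 → HIT
10: bank 6 row 5 — prev None → EMPTY
11: bank 5 row 8 — prev 1 → CONFLICT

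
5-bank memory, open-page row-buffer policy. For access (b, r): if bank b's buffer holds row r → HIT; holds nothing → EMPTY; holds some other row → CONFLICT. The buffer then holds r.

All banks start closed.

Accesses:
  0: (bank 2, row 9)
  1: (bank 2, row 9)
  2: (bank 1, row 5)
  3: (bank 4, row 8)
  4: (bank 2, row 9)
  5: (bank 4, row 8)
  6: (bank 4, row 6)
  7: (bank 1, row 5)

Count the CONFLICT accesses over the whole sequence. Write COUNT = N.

#0 (2,9) E
#1 (2,9) H  (was 9)
#2 (1,5) E
#3 (4,8) E
#4 (2,9) H  (was 9)
#5 (4,8) H  (was 8)
#6 (4,6) C  (was 8)
#7 (1,5) H  (was 5)

COUNT = 1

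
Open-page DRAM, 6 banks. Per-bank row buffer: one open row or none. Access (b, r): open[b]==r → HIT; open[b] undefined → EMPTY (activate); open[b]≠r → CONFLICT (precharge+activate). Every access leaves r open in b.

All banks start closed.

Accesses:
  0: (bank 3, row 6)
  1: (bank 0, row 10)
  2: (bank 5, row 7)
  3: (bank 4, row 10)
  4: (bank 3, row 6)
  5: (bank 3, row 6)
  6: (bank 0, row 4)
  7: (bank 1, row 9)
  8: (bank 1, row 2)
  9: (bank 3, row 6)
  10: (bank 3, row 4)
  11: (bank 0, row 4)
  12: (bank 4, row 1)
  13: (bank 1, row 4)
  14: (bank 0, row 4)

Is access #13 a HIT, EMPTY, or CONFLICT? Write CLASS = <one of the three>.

0: bank 3 row 6 — prev None → EMPTY
1: bank 0 row 10 — prev None → EMPTY
2: bank 5 row 7 — prev None → EMPTY
3: bank 4 row 10 — prev None → EMPTY
4: bank 3 row 6 — prev 6 → HIT
5: bank 3 row 6 — prev 6 → HIT
6: bank 0 row 4 — prev 10 → CONFLICT
7: bank 1 row 9 — prev None → EMPTY
8: bank 1 row 2 — prev 9 → CONFLICT
9: bank 3 row 6 — prev 6 → HIT
10: bank 3 row 4 — prev 6 → CONFLICT
11: bank 0 row 4 — prev 4 → HIT
12: bank 4 row 1 — prev 10 → CONFLICT
13: bank 1 row 4 — prev 2 → CONFLICT
14: bank 0 row 4 — prev 4 → HIT

CLASS = CONFLICT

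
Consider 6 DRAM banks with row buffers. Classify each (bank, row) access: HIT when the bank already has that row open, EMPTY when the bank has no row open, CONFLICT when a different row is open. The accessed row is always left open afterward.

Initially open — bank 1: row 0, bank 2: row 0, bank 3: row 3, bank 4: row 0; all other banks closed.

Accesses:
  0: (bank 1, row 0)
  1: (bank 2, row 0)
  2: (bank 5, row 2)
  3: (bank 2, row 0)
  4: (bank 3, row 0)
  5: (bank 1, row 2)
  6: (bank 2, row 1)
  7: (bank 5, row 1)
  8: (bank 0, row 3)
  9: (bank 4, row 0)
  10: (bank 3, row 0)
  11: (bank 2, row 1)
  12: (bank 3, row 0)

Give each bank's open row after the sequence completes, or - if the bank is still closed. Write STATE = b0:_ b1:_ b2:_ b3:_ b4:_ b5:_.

  [0] b1 r0: had r0 ⇒ H
  [1] b2 r0: had r0 ⇒ H
  [2] b5 r2: no row ⇒ E
  [3] b2 r0: had r0 ⇒ H
  [4] b3 r0: had r3 ⇒ C
  [5] b1 r2: had r0 ⇒ C
  [6] b2 r1: had r0 ⇒ C
  [7] b5 r1: had r2 ⇒ C
  [8] b0 r3: no row ⇒ E
  [9] b4 r0: had r0 ⇒ H
  [10] b3 r0: had r0 ⇒ H
  [11] b2 r1: had r1 ⇒ H
  [12] b3 r0: had r0 ⇒ H

STATE = b0:3 b1:2 b2:1 b3:0 b4:0 b5:1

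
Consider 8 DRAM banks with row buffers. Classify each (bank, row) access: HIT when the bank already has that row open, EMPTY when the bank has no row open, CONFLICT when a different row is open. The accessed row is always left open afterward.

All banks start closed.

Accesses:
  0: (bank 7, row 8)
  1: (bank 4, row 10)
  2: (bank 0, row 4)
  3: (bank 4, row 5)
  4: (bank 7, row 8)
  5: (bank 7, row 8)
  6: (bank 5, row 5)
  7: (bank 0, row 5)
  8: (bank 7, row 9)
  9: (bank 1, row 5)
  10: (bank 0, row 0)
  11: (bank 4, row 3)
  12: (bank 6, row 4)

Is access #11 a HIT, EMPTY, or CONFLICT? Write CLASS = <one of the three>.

  [0] b7 r8: no row ⇒ E
  [1] b4 r10: no row ⇒ E
  [2] b0 r4: no row ⇒ E
  [3] b4 r5: had r10 ⇒ C
  [4] b7 r8: had r8 ⇒ H
  [5] b7 r8: had r8 ⇒ H
  [6] b5 r5: no row ⇒ E
  [7] b0 r5: had r4 ⇒ C
  [8] b7 r9: had r8 ⇒ C
  [9] b1 r5: no row ⇒ E
  [10] b0 r0: had r5 ⇒ C
  [11] b4 r3: had r5 ⇒ C
  [12] b6 r4: no row ⇒ E

CLASS = CONFLICT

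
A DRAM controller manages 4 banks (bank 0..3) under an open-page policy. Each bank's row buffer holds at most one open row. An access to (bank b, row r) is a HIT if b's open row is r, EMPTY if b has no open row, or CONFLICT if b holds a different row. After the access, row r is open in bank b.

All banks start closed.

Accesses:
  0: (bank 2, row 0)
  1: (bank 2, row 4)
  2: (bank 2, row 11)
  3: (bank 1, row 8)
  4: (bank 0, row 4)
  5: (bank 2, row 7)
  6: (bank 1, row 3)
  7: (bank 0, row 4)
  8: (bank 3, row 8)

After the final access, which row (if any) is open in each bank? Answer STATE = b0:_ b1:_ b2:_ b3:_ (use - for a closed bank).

  [0] b2 r0: no row ⇒ E
  [1] b2 r4: had r0 ⇒ C
  [2] b2 r11: had r4 ⇒ C
  [3] b1 r8: no row ⇒ E
  [4] b0 r4: no row ⇒ E
  [5] b2 r7: had r11 ⇒ C
  [6] b1 r3: had r8 ⇒ C
  [7] b0 r4: had r4 ⇒ H
  [8] b3 r8: no row ⇒ E

STATE = b0:4 b1:3 b2:7 b3:8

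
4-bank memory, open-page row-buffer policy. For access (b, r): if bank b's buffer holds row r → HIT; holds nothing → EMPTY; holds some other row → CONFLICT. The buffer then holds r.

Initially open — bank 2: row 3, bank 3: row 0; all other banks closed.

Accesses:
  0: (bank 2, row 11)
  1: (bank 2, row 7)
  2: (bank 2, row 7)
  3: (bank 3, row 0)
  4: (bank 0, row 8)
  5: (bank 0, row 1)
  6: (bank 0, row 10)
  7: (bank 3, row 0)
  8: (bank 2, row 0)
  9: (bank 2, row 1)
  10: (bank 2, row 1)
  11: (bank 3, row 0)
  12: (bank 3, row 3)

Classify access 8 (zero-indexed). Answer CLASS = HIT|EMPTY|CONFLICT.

  [0] b2 r11: had r3 ⇒ C
  [1] b2 r7: had r11 ⇒ C
  [2] b2 r7: had r7 ⇒ H
  [3] b3 r0: had r0 ⇒ H
  [4] b0 r8: no row ⇒ E
  [5] b0 r1: had r8 ⇒ C
  [6] b0 r10: had r1 ⇒ C
  [7] b3 r0: had r0 ⇒ H
  [8] b2 r0: had r7 ⇒ C
  [9] b2 r1: had r0 ⇒ C
  [10] b2 r1: had r1 ⇒ H
  [11] b3 r0: had r0 ⇒ H
  [12] b3 r3: had r0 ⇒ C

CLASS = CONFLICT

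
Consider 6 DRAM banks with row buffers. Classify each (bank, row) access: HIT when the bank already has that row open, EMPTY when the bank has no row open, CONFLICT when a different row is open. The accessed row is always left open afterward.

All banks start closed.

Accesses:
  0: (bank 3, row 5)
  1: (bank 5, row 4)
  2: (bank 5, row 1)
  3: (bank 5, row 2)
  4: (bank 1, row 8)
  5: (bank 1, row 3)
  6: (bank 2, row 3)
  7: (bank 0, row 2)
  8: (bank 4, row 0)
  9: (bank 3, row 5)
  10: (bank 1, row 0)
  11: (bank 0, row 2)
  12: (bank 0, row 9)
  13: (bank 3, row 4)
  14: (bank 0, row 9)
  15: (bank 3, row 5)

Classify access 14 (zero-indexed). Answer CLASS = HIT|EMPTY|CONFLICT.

0: bank 3 row 5 — prev None → EMPTY
1: bank 5 row 4 — prev None → EMPTY
2: bank 5 row 1 — prev 4 → CONFLICT
3: bank 5 row 2 — prev 1 → CONFLICT
4: bank 1 row 8 — prev None → EMPTY
5: bank 1 row 3 — prev 8 → CONFLICT
6: bank 2 row 3 — prev None → EMPTY
7: bank 0 row 2 — prev None → EMPTY
8: bank 4 row 0 — prev None → EMPTY
9: bank 3 row 5 — prev 5 → HIT
10: bank 1 row 0 — prev 3 → CONFLICT
11: bank 0 row 2 — prev 2 → HIT
12: bank 0 row 9 — prev 2 → CONFLICT
13: bank 3 row 4 — prev 5 → CONFLICT
14: bank 0 row 9 — prev 9 → HIT
15: bank 3 row 5 — prev 4 → CONFLICT

CLASS = HIT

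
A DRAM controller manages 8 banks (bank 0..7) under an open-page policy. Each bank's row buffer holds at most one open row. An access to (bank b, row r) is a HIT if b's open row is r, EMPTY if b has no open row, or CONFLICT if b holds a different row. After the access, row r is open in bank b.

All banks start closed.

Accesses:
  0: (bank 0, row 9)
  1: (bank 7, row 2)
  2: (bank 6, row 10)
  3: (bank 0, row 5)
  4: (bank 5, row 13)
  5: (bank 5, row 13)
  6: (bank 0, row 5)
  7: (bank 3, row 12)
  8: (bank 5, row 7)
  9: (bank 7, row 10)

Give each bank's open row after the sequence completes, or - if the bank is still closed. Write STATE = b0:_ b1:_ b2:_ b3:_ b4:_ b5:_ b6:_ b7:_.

STATE = b0:5 b1:- b2:- b3:12 b4:- b5:7 b6:10 b7:10

  [0] b0 r9: no row ⇒ E
  [1] b7 r2: no row ⇒ E
  [2] b6 r10: no row ⇒ E
  [3] b0 r5: had r9 ⇒ C
  [4] b5 r13: no row ⇒ E
  [5] b5 r13: had r13 ⇒ H
  [6] b0 r5: had r5 ⇒ H
  [7] b3 r12: no row ⇒ E
  [8] b5 r7: had r13 ⇒ C
  [9] b7 r10: had r2 ⇒ C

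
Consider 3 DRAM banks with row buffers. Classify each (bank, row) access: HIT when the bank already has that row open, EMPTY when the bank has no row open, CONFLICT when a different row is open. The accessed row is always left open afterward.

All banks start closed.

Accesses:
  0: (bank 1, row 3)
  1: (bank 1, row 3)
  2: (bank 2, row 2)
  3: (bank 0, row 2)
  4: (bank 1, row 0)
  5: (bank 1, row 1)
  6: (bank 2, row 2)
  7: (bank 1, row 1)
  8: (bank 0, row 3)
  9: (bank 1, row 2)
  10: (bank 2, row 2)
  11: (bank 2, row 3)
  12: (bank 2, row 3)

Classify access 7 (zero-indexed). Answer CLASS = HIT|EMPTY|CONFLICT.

CLASS = HIT

0: bank 1 row 3 — prev None → EMPTY
1: bank 1 row 3 — prev 3 → HIT
2: bank 2 row 2 — prev None → EMPTY
3: bank 0 row 2 — prev None → EMPTY
4: bank 1 row 0 — prev 3 → CONFLICT
5: bank 1 row 1 — prev 0 → CONFLICT
6: bank 2 row 2 — prev 2 → HIT
7: bank 1 row 1 — prev 1 → HIT
8: bank 0 row 3 — prev 2 → CONFLICT
9: bank 1 row 2 — prev 1 → CONFLICT
10: bank 2 row 2 — prev 2 → HIT
11: bank 2 row 3 — prev 2 → CONFLICT
12: bank 2 row 3 — prev 3 → HIT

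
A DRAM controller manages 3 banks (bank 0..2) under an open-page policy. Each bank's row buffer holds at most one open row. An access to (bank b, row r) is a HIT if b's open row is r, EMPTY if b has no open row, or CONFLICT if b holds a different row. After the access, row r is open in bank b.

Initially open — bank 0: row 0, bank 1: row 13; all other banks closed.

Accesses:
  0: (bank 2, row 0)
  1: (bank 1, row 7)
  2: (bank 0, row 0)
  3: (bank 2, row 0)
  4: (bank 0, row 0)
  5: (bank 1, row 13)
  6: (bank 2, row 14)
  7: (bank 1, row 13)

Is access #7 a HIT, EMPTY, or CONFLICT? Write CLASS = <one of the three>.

CLASS = HIT

0: bank 2 row 0 — prev None → EMPTY
1: bank 1 row 7 — prev 13 → CONFLICT
2: bank 0 row 0 — prev 0 → HIT
3: bank 2 row 0 — prev 0 → HIT
4: bank 0 row 0 — prev 0 → HIT
5: bank 1 row 13 — prev 7 → CONFLICT
6: bank 2 row 14 — prev 0 → CONFLICT
7: bank 1 row 13 — prev 13 → HIT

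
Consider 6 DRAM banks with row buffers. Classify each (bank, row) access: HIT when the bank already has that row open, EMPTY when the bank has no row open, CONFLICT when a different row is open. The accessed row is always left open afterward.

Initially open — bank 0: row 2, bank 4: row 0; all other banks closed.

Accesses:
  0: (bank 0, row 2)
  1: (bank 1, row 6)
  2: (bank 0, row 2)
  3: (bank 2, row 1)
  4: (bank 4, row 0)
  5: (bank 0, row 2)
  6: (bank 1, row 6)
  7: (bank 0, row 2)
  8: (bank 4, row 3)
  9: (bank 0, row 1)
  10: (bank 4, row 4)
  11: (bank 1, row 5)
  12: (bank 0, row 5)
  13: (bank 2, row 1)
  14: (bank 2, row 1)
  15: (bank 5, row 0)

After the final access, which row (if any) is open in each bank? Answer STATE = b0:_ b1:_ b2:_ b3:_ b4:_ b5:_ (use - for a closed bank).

STATE = b0:5 b1:5 b2:1 b3:- b4:4 b5:0

  [0] b0 r2: had r2 ⇒ H
  [1] b1 r6: no row ⇒ E
  [2] b0 r2: had r2 ⇒ H
  [3] b2 r1: no row ⇒ E
  [4] b4 r0: had r0 ⇒ H
  [5] b0 r2: had r2 ⇒ H
  [6] b1 r6: had r6 ⇒ H
  [7] b0 r2: had r2 ⇒ H
  [8] b4 r3: had r0 ⇒ C
  [9] b0 r1: had r2 ⇒ C
  [10] b4 r4: had r3 ⇒ C
  [11] b1 r5: had r6 ⇒ C
  [12] b0 r5: had r1 ⇒ C
  [13] b2 r1: had r1 ⇒ H
  [14] b2 r1: had r1 ⇒ H
  [15] b5 r0: no row ⇒ E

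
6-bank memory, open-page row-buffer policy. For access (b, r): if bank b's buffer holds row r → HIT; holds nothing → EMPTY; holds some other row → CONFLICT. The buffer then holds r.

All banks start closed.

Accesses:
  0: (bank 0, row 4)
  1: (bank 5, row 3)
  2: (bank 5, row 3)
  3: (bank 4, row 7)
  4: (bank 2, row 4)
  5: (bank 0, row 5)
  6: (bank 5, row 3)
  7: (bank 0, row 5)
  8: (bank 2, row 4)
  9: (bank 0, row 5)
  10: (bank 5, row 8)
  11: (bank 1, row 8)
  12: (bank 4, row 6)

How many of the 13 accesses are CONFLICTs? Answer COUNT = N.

step 0: bank0 None->4 [EMPTY]
step 1: bank5 None->3 [EMPTY]
step 2: bank5 3->3 [HIT]
step 3: bank4 None->7 [EMPTY]
step 4: bank2 None->4 [EMPTY]
step 5: bank0 4->5 [CONFLICT]
step 6: bank5 3->3 [HIT]
step 7: bank0 5->5 [HIT]
step 8: bank2 4->4 [HIT]
step 9: bank0 5->5 [HIT]
step 10: bank5 3->8 [CONFLICT]
step 11: bank1 None->8 [EMPTY]
step 12: bank4 7->6 [CONFLICT]

COUNT = 3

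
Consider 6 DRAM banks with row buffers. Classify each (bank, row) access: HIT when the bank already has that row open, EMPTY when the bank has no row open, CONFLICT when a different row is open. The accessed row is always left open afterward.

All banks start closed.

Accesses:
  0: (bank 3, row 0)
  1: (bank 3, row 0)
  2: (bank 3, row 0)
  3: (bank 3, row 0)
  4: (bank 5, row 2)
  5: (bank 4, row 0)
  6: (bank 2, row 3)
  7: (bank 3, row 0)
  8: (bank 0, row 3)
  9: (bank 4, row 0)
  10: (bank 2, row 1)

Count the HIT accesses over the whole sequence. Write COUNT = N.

COUNT = 5

  [0] b3 r0: no row ⇒ E
  [1] b3 r0: had r0 ⇒ H
  [2] b3 r0: had r0 ⇒ H
  [3] b3 r0: had r0 ⇒ H
  [4] b5 r2: no row ⇒ E
  [5] b4 r0: no row ⇒ E
  [6] b2 r3: no row ⇒ E
  [7] b3 r0: had r0 ⇒ H
  [8] b0 r3: no row ⇒ E
  [9] b4 r0: had r0 ⇒ H
  [10] b2 r1: had r3 ⇒ C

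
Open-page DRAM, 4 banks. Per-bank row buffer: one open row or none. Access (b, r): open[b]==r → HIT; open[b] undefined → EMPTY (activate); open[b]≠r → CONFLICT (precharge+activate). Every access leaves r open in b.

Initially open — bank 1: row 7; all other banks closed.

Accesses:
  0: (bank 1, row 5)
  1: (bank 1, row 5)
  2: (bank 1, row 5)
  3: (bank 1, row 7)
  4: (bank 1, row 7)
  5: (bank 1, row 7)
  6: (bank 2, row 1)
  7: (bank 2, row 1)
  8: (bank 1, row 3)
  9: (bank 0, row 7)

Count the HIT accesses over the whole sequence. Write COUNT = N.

0: bank 1 row 5 — prev 7 → CONFLICT
1: bank 1 row 5 — prev 5 → HIT
2: bank 1 row 5 — prev 5 → HIT
3: bank 1 row 7 — prev 5 → CONFLICT
4: bank 1 row 7 — prev 7 → HIT
5: bank 1 row 7 — prev 7 → HIT
6: bank 2 row 1 — prev None → EMPTY
7: bank 2 row 1 — prev 1 → HIT
8: bank 1 row 3 — prev 7 → CONFLICT
9: bank 0 row 7 — prev None → EMPTY

COUNT = 5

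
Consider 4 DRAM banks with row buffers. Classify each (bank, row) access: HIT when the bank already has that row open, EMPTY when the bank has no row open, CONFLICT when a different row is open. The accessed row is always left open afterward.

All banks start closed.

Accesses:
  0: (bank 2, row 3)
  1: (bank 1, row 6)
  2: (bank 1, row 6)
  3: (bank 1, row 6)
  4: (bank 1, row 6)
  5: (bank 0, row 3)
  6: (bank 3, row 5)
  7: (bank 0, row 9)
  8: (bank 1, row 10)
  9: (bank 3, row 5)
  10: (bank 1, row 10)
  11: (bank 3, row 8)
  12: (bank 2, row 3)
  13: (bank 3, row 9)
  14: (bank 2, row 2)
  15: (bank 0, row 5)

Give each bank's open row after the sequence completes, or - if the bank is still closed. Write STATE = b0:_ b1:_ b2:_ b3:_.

STATE = b0:5 b1:10 b2:2 b3:9

  [0] b2 r3: no row ⇒ E
  [1] b1 r6: no row ⇒ E
  [2] b1 r6: had r6 ⇒ H
  [3] b1 r6: had r6 ⇒ H
  [4] b1 r6: had r6 ⇒ H
  [5] b0 r3: no row ⇒ E
  [6] b3 r5: no row ⇒ E
  [7] b0 r9: had r3 ⇒ C
  [8] b1 r10: had r6 ⇒ C
  [9] b3 r5: had r5 ⇒ H
  [10] b1 r10: had r10 ⇒ H
  [11] b3 r8: had r5 ⇒ C
  [12] b2 r3: had r3 ⇒ H
  [13] b3 r9: had r8 ⇒ C
  [14] b2 r2: had r3 ⇒ C
  [15] b0 r5: had r9 ⇒ C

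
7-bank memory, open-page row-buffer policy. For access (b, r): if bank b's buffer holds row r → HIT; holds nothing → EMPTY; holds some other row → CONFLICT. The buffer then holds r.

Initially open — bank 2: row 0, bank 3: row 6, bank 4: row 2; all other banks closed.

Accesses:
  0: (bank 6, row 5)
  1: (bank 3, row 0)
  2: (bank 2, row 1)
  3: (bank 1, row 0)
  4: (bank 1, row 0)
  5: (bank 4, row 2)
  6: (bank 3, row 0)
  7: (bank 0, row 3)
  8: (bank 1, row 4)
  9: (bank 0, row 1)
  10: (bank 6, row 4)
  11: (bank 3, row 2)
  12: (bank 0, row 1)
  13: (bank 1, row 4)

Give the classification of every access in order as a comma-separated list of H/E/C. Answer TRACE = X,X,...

step 0: bank6 None->5 [EMPTY]
step 1: bank3 6->0 [CONFLICT]
step 2: bank2 0->1 [CONFLICT]
step 3: bank1 None->0 [EMPTY]
step 4: bank1 0->0 [HIT]
step 5: bank4 2->2 [HIT]
step 6: bank3 0->0 [HIT]
step 7: bank0 None->3 [EMPTY]
step 8: bank1 0->4 [CONFLICT]
step 9: bank0 3->1 [CONFLICT]
step 10: bank6 5->4 [CONFLICT]
step 11: bank3 0->2 [CONFLICT]
step 12: bank0 1->1 [HIT]
step 13: bank1 4->4 [HIT]

TRACE = E,C,C,E,H,H,H,E,C,C,C,C,H,H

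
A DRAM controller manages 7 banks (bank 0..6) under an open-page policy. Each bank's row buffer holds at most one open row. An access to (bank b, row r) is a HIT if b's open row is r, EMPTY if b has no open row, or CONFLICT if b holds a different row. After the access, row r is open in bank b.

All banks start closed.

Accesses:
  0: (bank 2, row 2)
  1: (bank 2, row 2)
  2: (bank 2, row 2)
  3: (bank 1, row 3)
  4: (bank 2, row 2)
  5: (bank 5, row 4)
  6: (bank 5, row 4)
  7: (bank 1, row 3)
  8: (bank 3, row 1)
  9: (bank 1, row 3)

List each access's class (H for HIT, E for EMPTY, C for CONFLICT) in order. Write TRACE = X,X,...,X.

  [0] b2 r2: no row ⇒ E
  [1] b2 r2: had r2 ⇒ H
  [2] b2 r2: had r2 ⇒ H
  [3] b1 r3: no row ⇒ E
  [4] b2 r2: had r2 ⇒ H
  [5] b5 r4: no row ⇒ E
  [6] b5 r4: had r4 ⇒ H
  [7] b1 r3: had r3 ⇒ H
  [8] b3 r1: no row ⇒ E
  [9] b1 r3: had r3 ⇒ H

TRACE = E,H,H,E,H,E,H,H,E,H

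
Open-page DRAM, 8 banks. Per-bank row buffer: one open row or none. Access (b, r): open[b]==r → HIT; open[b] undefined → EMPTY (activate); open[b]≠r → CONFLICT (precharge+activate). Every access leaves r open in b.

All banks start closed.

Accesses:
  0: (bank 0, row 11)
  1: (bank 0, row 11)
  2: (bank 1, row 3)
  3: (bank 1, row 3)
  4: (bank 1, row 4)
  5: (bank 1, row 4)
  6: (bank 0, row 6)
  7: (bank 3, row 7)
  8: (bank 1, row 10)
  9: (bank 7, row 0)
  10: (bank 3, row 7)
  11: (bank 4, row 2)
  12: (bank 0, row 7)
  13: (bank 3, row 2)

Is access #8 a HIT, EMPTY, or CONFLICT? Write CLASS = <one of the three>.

step 0: bank0 None->11 [EMPTY]
step 1: bank0 11->11 [HIT]
step 2: bank1 None->3 [EMPTY]
step 3: bank1 3->3 [HIT]
step 4: bank1 3->4 [CONFLICT]
step 5: bank1 4->4 [HIT]
step 6: bank0 11->6 [CONFLICT]
step 7: bank3 None->7 [EMPTY]
step 8: bank1 4->10 [CONFLICT]
step 9: bank7 None->0 [EMPTY]
step 10: bank3 7->7 [HIT]
step 11: bank4 None->2 [EMPTY]
step 12: bank0 6->7 [CONFLICT]
step 13: bank3 7->2 [CONFLICT]

CLASS = CONFLICT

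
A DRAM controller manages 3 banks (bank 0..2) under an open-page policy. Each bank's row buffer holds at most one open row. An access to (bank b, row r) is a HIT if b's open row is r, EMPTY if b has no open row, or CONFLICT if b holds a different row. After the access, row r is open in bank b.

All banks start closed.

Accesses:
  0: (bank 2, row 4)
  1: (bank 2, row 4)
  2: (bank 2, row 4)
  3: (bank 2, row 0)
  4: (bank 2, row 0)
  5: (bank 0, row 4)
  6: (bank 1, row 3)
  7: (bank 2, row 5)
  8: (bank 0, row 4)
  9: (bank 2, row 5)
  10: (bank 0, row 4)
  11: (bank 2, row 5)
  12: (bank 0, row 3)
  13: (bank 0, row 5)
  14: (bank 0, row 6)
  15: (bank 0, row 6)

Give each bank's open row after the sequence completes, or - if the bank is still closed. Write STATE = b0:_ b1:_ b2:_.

STATE = b0:6 b1:3 b2:5

step 0: bank2 None->4 [EMPTY]
step 1: bank2 4->4 [HIT]
step 2: bank2 4->4 [HIT]
step 3: bank2 4->0 [CONFLICT]
step 4: bank2 0->0 [HIT]
step 5: bank0 None->4 [EMPTY]
step 6: bank1 None->3 [EMPTY]
step 7: bank2 0->5 [CONFLICT]
step 8: bank0 4->4 [HIT]
step 9: bank2 5->5 [HIT]
step 10: bank0 4->4 [HIT]
step 11: bank2 5->5 [HIT]
step 12: bank0 4->3 [CONFLICT]
step 13: bank0 3->5 [CONFLICT]
step 14: bank0 5->6 [CONFLICT]
step 15: bank0 6->6 [HIT]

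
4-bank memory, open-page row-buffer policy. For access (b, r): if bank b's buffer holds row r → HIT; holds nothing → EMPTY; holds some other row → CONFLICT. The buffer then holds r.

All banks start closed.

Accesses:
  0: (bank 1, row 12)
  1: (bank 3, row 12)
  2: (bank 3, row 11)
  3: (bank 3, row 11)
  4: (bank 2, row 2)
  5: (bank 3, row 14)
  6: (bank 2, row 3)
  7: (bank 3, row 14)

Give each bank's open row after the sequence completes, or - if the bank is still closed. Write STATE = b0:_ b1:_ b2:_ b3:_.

STATE = b0:- b1:12 b2:3 b3:14

step 0: bank1 None->12 [EMPTY]
step 1: bank3 None->12 [EMPTY]
step 2: bank3 12->11 [CONFLICT]
step 3: bank3 11->11 [HIT]
step 4: bank2 None->2 [EMPTY]
step 5: bank3 11->14 [CONFLICT]
step 6: bank2 2->3 [CONFLICT]
step 7: bank3 14->14 [HIT]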